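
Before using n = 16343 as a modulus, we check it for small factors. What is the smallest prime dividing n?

59

16343 is odd.
Digit sum 17, not divisible by 3.
Ends in 3: not divisible by 5.
7: 16343 = 7·2334 + 5
11: 16343 = 11·1485 + 8
13: 16343 = 13·1257 + 2
17: 16343 = 17·961 + 6
19: 16343 = 19·860 + 3
23: 16343 = 23·710 + 13
29: 16343 = 29·563 + 16
31: 16343 = 31·527 + 6
37: 16343 = 37·441 + 26
41: 16343 = 41·398 + 25
43: 16343 = 43·380 + 3
47: 16343 = 47·347 + 34
53: 16343 = 53·308 + 19
59: 16343 = 59·277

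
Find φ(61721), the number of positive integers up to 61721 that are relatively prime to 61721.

Factor: 61721 = 11 · 31 · 181.
φ(61721) = (11−1) · (31−1) · (181−1) = 10 · 30 · 180 = 54000.

54000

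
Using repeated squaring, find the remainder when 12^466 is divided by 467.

1

12^1 ≡ 12 (mod 467)
12^2 ≡ 12^2 = 144 ≡ 144 (mod 467)
12^4 ≡ 144^2 = 20736 ≡ 188 (mod 467)
12^8 ≡ 188^2 = 35344 ≡ 319 (mod 467)
12^16 ≡ 319^2 = 101761 ≡ 422 (mod 467)
12^32 ≡ 422^2 = 178084 ≡ 157 (mod 467)
12^64 ≡ 157^2 = 24649 ≡ 365 (mod 467)
12^128 ≡ 365^2 = 133225 ≡ 130 (mod 467)
12^256 ≡ 130^2 = 16900 ≡ 88 (mod 467)
466 = 256 + 128 + 64 + 16 + 2 in binary powers of 2.
So 12^466 ≡ 88 · 130 · 365 · 422 · 144 ≡ 1 (mod 467).
Since the result is 1, base 12 gives no evidence that 467 is composite.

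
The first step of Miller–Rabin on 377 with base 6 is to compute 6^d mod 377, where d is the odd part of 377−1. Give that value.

377 − 1 = 376 = 2^3 · 47, so d = 47.
6^1 ≡ 6 (mod 377)
6^2 ≡ 6^2 = 36 ≡ 36 (mod 377)
6^4 ≡ 36^2 = 1296 ≡ 165 (mod 377)
6^8 ≡ 165^2 = 27225 ≡ 81 (mod 377)
6^16 ≡ 81^2 = 6561 ≡ 152 (mod 377)
6^32 ≡ 152^2 = 23104 ≡ 107 (mod 377)
47 = 32 + 8 + 4 + 2 + 1 in binary powers of 2.
So 6^47 ≡ 107 · 81 · 165 · 36 · 6 ≡ 323 (mod 377).
Squaring chain: 323 → 277 → 198; never reaches −1, so base 6 is a Miller–Rabin witness that 377 is composite.

323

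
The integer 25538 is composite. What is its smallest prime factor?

25538 is even: 2 divides it.

2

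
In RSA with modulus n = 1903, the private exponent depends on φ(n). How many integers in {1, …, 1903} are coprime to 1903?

1720

Factor: 1903 = 11 · 173.
φ(1903) = (11−1) · (173−1) = 10 · 172 = 1720.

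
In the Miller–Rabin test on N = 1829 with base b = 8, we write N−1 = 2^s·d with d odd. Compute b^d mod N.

1829 − 1 = 1828 = 2^2 · 457, so d = 457.
8^1 ≡ 8 (mod 1829)
8^2 ≡ 8^2 = 64 ≡ 64 (mod 1829)
8^4 ≡ 64^2 = 4096 ≡ 438 (mod 1829)
8^8 ≡ 438^2 = 191844 ≡ 1628 (mod 1829)
8^16 ≡ 1628^2 = 2650384 ≡ 163 (mod 1829)
8^32 ≡ 163^2 = 26569 ≡ 963 (mod 1829)
8^64 ≡ 963^2 = 927369 ≡ 66 (mod 1829)
8^128 ≡ 66^2 = 4356 ≡ 698 (mod 1829)
8^256 ≡ 698^2 = 487204 ≡ 690 (mod 1829)
457 = 256 + 128 + 64 + 8 + 1 in binary powers of 2.
So 8^457 ≡ 690 · 698 · 66 · 1628 · 8 ≡ 157 (mod 1829).
Squaring chain: 157 → 872; never reaches −1, so base 8 is a Miller–Rabin witness that 1829 is composite.

157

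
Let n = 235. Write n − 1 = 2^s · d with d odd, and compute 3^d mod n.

235 − 1 = 234 = 2^1 · 117, so d = 117.
3^1 ≡ 3 (mod 235)
3^2 ≡ 3^2 = 9 ≡ 9 (mod 235)
3^4 ≡ 9^2 = 81 ≡ 81 (mod 235)
3^8 ≡ 81^2 = 6561 ≡ 216 (mod 235)
3^16 ≡ 216^2 = 46656 ≡ 126 (mod 235)
3^32 ≡ 126^2 = 15876 ≡ 131 (mod 235)
3^64 ≡ 131^2 = 17161 ≡ 6 (mod 235)
117 = 64 + 32 + 16 + 4 + 1 in binary powers of 2.
So 3^117 ≡ 6 · 131 · 126 · 81 · 3 ≡ 103 (mod 235).
Squaring chain: 103; never reaches −1, so base 3 is a Miller–Rabin witness that 235 is composite.

103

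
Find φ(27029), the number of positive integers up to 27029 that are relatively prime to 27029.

Factor: 27029 = 151 · 179.
φ(27029) = (151−1) · (179−1) = 150 · 178 = 26700.

26700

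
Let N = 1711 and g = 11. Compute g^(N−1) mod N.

1078

11^1 ≡ 11 (mod 1711)
11^2 ≡ 11^2 = 121 ≡ 121 (mod 1711)
11^4 ≡ 121^2 = 14641 ≡ 953 (mod 1711)
11^8 ≡ 953^2 = 908209 ≡ 1379 (mod 1711)
11^16 ≡ 1379^2 = 1901641 ≡ 720 (mod 1711)
11^32 ≡ 720^2 = 518400 ≡ 1678 (mod 1711)
11^64 ≡ 1678^2 = 2815684 ≡ 1089 (mod 1711)
11^128 ≡ 1089^2 = 1185921 ≡ 198 (mod 1711)
11^256 ≡ 198^2 = 39204 ≡ 1562 (mod 1711)
11^512 ≡ 1562^2 = 2439844 ≡ 1669 (mod 1711)
11^1024 ≡ 1669^2 = 2785561 ≡ 53 (mod 1711)
1710 = 1024 + 512 + 128 + 32 + 8 + 4 + 2 in binary powers of 2.
So 11^1710 ≡ 53 · 1669 · 198 · 1678 · 1379 · 953 · 121 ≡ 1078 (mod 1711).
Since 1078 ≠ 1, base 11 is a Fermat witness: 1711 is composite.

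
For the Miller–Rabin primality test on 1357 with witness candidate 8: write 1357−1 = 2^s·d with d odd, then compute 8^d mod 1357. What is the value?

1357 − 1 = 1356 = 2^2 · 339, so d = 339.
8^1 ≡ 8 (mod 1357)
8^2 ≡ 8^2 = 64 ≡ 64 (mod 1357)
8^4 ≡ 64^2 = 4096 ≡ 25 (mod 1357)
8^8 ≡ 25^2 = 625 ≡ 625 (mod 1357)
8^16 ≡ 625^2 = 390625 ≡ 1166 (mod 1357)
8^32 ≡ 1166^2 = 1359556 ≡ 1199 (mod 1357)
8^64 ≡ 1199^2 = 1437601 ≡ 538 (mod 1357)
8^128 ≡ 538^2 = 289444 ≡ 403 (mod 1357)
8^256 ≡ 403^2 = 162409 ≡ 926 (mod 1357)
339 = 256 + 64 + 16 + 2 + 1 in binary powers of 2.
So 8^339 ≡ 926 · 538 · 1166 · 64 · 8 ≡ 55 (mod 1357).
Squaring chain: 55 → 311; never reaches −1, so base 8 is a Miller–Rabin witness that 1357 is composite.

55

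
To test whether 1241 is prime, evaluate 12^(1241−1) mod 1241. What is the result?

475

12^1 ≡ 12 (mod 1241)
12^2 ≡ 12^2 = 144 ≡ 144 (mod 1241)
12^4 ≡ 144^2 = 20736 ≡ 880 (mod 1241)
12^8 ≡ 880^2 = 774400 ≡ 16 (mod 1241)
12^16 ≡ 16^2 = 256 ≡ 256 (mod 1241)
12^32 ≡ 256^2 = 65536 ≡ 1004 (mod 1241)
12^64 ≡ 1004^2 = 1008016 ≡ 324 (mod 1241)
12^128 ≡ 324^2 = 104976 ≡ 732 (mod 1241)
12^256 ≡ 732^2 = 535824 ≡ 953 (mod 1241)
12^512 ≡ 953^2 = 908209 ≡ 1038 (mod 1241)
12^1024 ≡ 1038^2 = 1077444 ≡ 256 (mod 1241)
1240 = 1024 + 128 + 64 + 16 + 8 in binary powers of 2.
So 12^1240 ≡ 256 · 732 · 324 · 256 · 16 ≡ 475 (mod 1241).
Since 475 ≠ 1, base 12 is a Fermat witness: 1241 is composite.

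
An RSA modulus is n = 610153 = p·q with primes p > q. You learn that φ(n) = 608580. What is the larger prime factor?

883

φ(n) = (p−1)(q−1) = n − (p+q) + 1, so p + q = 610153 − 608580 + 1 = 1574.
p and q are the roots of t² − 1574t + 610153 = 0.
Discriminant: 1574² − 4·610153 = 2477476 − 2440612 = 36864; √36864 = 192.
q = (1574 − 192)/2 = 691, p = (1574 + 192)/2 = 883.
Check: 691 · 883 = 610153.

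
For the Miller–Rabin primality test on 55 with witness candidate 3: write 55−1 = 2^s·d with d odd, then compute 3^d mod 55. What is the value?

55 − 1 = 54 = 2^1 · 27, so d = 27.
3^1 ≡ 3 (mod 55)
3^2 ≡ 3^2 = 9 ≡ 9 (mod 55)
3^4 ≡ 9^2 = 81 ≡ 26 (mod 55)
3^8 ≡ 26^2 = 676 ≡ 16 (mod 55)
3^16 ≡ 16^2 = 256 ≡ 36 (mod 55)
27 = 16 + 8 + 2 + 1 in binary powers of 2.
So 3^27 ≡ 36 · 16 · 9 · 3 ≡ 42 (mod 55).
Squaring chain: 42; never reaches −1, so base 3 is a Miller–Rabin witness that 55 is composite.

42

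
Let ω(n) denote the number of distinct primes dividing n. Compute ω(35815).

4

35815 = 5 · 7163
7163 = 13 · 551
551 = 19 · 29
35815 = 5 · 13 · 19 · 29, which has 4 distinct prime factors.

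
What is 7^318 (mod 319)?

7^1 ≡ 7 (mod 319)
7^2 ≡ 7^2 = 49 ≡ 49 (mod 319)
7^4 ≡ 49^2 = 2401 ≡ 168 (mod 319)
7^8 ≡ 168^2 = 28224 ≡ 152 (mod 319)
7^16 ≡ 152^2 = 23104 ≡ 136 (mod 319)
7^32 ≡ 136^2 = 18496 ≡ 313 (mod 319)
7^64 ≡ 313^2 = 97969 ≡ 36 (mod 319)
7^128 ≡ 36^2 = 1296 ≡ 20 (mod 319)
7^256 ≡ 20^2 = 400 ≡ 81 (mod 319)
318 = 256 + 32 + 16 + 8 + 4 + 2 in binary powers of 2.
So 7^318 ≡ 81 · 313 · 136 · 152 · 168 · 49 ≡ 53 (mod 319).
Since 53 ≠ 1, base 7 is a Fermat witness: 319 is composite.

53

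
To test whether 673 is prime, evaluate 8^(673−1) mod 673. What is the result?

8^1 ≡ 8 (mod 673)
8^2 ≡ 8^2 = 64 ≡ 64 (mod 673)
8^4 ≡ 64^2 = 4096 ≡ 58 (mod 673)
8^8 ≡ 58^2 = 3364 ≡ 672 (mod 673)
8^16 ≡ 672^2 = 451584 ≡ 1 (mod 673)
8^32 ≡ 1^2 = 1 ≡ 1 (mod 673)
8^64 ≡ 1^2 = 1 ≡ 1 (mod 673)
8^128 ≡ 1^2 = 1 ≡ 1 (mod 673)
8^256 ≡ 1^2 = 1 ≡ 1 (mod 673)
8^512 ≡ 1^2 = 1 ≡ 1 (mod 673)
672 = 512 + 128 + 32 in binary powers of 2.
So 8^672 ≡ 1 · 1 · 1 ≡ 1 (mod 673).
Since the result is 1, base 8 gives no evidence that 673 is composite.

1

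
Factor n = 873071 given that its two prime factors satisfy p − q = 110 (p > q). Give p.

991

Since p = q + 110, we have 873071 = q(q + 110), so q² + 110q − 873071 = 0.
Discriminant: 110² + 4·873071 = 12100 + 3492284 = 3504384; √3504384 = 1872.
q = (−110 + 1872)/2 = 881, and p = q + 110 = 991.
Check: 881 · 991 = 873071.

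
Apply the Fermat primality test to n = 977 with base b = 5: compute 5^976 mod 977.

1

5^1 ≡ 5 (mod 977)
5^2 ≡ 5^2 = 25 ≡ 25 (mod 977)
5^4 ≡ 25^2 = 625 ≡ 625 (mod 977)
5^8 ≡ 625^2 = 390625 ≡ 802 (mod 977)
5^16 ≡ 802^2 = 643204 ≡ 338 (mod 977)
5^32 ≡ 338^2 = 114244 ≡ 912 (mod 977)
5^64 ≡ 912^2 = 831744 ≡ 317 (mod 977)
5^128 ≡ 317^2 = 100489 ≡ 835 (mod 977)
5^256 ≡ 835^2 = 697225 ≡ 624 (mod 977)
5^512 ≡ 624^2 = 389376 ≡ 530 (mod 977)
976 = 512 + 256 + 128 + 64 + 16 in binary powers of 2.
So 5^976 ≡ 530 · 624 · 835 · 317 · 338 ≡ 1 (mod 977).
Since the result is 1, base 5 gives no evidence that 977 is composite.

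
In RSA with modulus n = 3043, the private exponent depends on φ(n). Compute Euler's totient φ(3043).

2848

Factor: 3043 = 17 · 179.
φ(3043) = (17−1) · (179−1) = 16 · 178 = 2848.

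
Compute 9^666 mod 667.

49

9^1 ≡ 9 (mod 667)
9^2 ≡ 9^2 = 81 ≡ 81 (mod 667)
9^4 ≡ 81^2 = 6561 ≡ 558 (mod 667)
9^8 ≡ 558^2 = 311364 ≡ 542 (mod 667)
9^16 ≡ 542^2 = 293764 ≡ 284 (mod 667)
9^32 ≡ 284^2 = 80656 ≡ 616 (mod 667)
9^64 ≡ 616^2 = 379456 ≡ 600 (mod 667)
9^128 ≡ 600^2 = 360000 ≡ 487 (mod 667)
9^256 ≡ 487^2 = 237169 ≡ 384 (mod 667)
9^512 ≡ 384^2 = 147456 ≡ 49 (mod 667)
666 = 512 + 128 + 16 + 8 + 2 in binary powers of 2.
So 9^666 ≡ 49 · 487 · 284 · 542 · 81 ≡ 49 (mod 667).
Since 49 ≠ 1, base 9 is a Fermat witness: 667 is composite.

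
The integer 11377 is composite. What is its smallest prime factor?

31

11377 is odd.
Digit sum 19, not divisible by 3.
Ends in 7: not divisible by 5.
7: 11377 = 7·1625 + 2
11: 11377 = 11·1034 + 3
13: 11377 = 13·875 + 2
17: 11377 = 17·669 + 4
19: 11377 = 19·598 + 15
23: 11377 = 23·494 + 15
29: 11377 = 29·392 + 9
31: 11377 = 31·367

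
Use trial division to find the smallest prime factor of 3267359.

3267359 is odd.
Digit sum 35, not divisible by 3.
Ends in 9: not divisible by 5.
7: 3267359 = 7·466765 + 4
11: 3267359 = 11·297032 + 7
13: 3267359 = 13·251335 + 4
17: 3267359 = 17·192197 + 10
19: 3267359 = 19·171966 + 5
23: 3267359 = 23·142059 + 2
29: 3267359 = 29·112667 + 16
31: 3267359 = 31·105398 + 21
37: 3267359 = 37·88307

37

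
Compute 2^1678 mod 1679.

2^1 ≡ 2 (mod 1679)
2^2 ≡ 2^2 = 4 ≡ 4 (mod 1679)
2^4 ≡ 4^2 = 16 ≡ 16 (mod 1679)
2^8 ≡ 16^2 = 256 ≡ 256 (mod 1679)
2^16 ≡ 256^2 = 65536 ≡ 55 (mod 1679)
2^32 ≡ 55^2 = 3025 ≡ 1346 (mod 1679)
2^64 ≡ 1346^2 = 1811716 ≡ 75 (mod 1679)
2^128 ≡ 75^2 = 5625 ≡ 588 (mod 1679)
2^256 ≡ 588^2 = 345744 ≡ 1549 (mod 1679)
2^512 ≡ 1549^2 = 2399401 ≡ 110 (mod 1679)
2^1024 ≡ 110^2 = 12100 ≡ 347 (mod 1679)
1678 = 1024 + 512 + 128 + 8 + 4 + 2 in binary powers of 2.
So 2^1678 ≡ 347 · 110 · 588 · 256 · 16 · 4 ≡ 892 (mod 1679).
Since 892 ≠ 1, base 2 is a Fermat witness: 1679 is composite.

892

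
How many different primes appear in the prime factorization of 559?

559 = 13 · 43
559 = 13 · 43, which has 2 distinct prime factors.

2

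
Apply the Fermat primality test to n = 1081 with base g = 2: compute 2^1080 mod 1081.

2^1 ≡ 2 (mod 1081)
2^2 ≡ 2^2 = 4 ≡ 4 (mod 1081)
2^4 ≡ 4^2 = 16 ≡ 16 (mod 1081)
2^8 ≡ 16^2 = 256 ≡ 256 (mod 1081)
2^16 ≡ 256^2 = 65536 ≡ 676 (mod 1081)
2^32 ≡ 676^2 = 456976 ≡ 794 (mod 1081)
2^64 ≡ 794^2 = 630436 ≡ 213 (mod 1081)
2^128 ≡ 213^2 = 45369 ≡ 1048 (mod 1081)
2^256 ≡ 1048^2 = 1098304 ≡ 8 (mod 1081)
2^512 ≡ 8^2 = 64 ≡ 64 (mod 1081)
2^1024 ≡ 64^2 = 4096 ≡ 853 (mod 1081)
1080 = 1024 + 32 + 16 + 8 in binary powers of 2.
So 2^1080 ≡ 853 · 794 · 676 · 256 ≡ 165 (mod 1081).
Since 165 ≠ 1, base 2 is a Fermat witness: 1081 is composite.

165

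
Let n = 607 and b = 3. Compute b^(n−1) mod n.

3^1 ≡ 3 (mod 607)
3^2 ≡ 3^2 = 9 ≡ 9 (mod 607)
3^4 ≡ 9^2 = 81 ≡ 81 (mod 607)
3^8 ≡ 81^2 = 6561 ≡ 491 (mod 607)
3^16 ≡ 491^2 = 241081 ≡ 102 (mod 607)
3^32 ≡ 102^2 = 10404 ≡ 85 (mod 607)
3^64 ≡ 85^2 = 7225 ≡ 548 (mod 607)
3^128 ≡ 548^2 = 300304 ≡ 446 (mod 607)
3^256 ≡ 446^2 = 198916 ≡ 427 (mod 607)
3^512 ≡ 427^2 = 182329 ≡ 229 (mod 607)
606 = 512 + 64 + 16 + 8 + 4 + 2 in binary powers of 2.
So 3^606 ≡ 229 · 548 · 102 · 491 · 81 · 9 ≡ 1 (mod 607).
Since the result is 1, base 3 gives no evidence that 607 is composite.

1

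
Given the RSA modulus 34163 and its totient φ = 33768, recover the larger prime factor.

269

φ(n) = (p−1)(q−1) = n − (p+q) + 1, so p + q = 34163 − 33768 + 1 = 396.
p and q are the roots of t² − 396t + 34163 = 0.
Discriminant: 396² − 4·34163 = 156816 − 136652 = 20164; √20164 = 142.
q = (396 − 142)/2 = 127, p = (396 + 142)/2 = 269.
Check: 127 · 269 = 34163.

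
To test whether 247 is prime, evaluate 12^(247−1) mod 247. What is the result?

1

12^1 ≡ 12 (mod 247)
12^2 ≡ 12^2 = 144 ≡ 144 (mod 247)
12^4 ≡ 144^2 = 20736 ≡ 235 (mod 247)
12^8 ≡ 235^2 = 55225 ≡ 144 (mod 247)
12^16 ≡ 144^2 = 20736 ≡ 235 (mod 247)
12^32 ≡ 235^2 = 55225 ≡ 144 (mod 247)
12^64 ≡ 144^2 = 20736 ≡ 235 (mod 247)
12^128 ≡ 235^2 = 55225 ≡ 144 (mod 247)
246 = 128 + 64 + 32 + 16 + 4 + 2 in binary powers of 2.
So 12^246 ≡ 144 · 235 · 144 · 235 · 235 · 144 ≡ 1 (mod 247).
Since the result is 1, base 12 gives no evidence that 247 is composite.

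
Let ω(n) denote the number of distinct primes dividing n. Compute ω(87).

87 = 3 · 29
87 = 3 · 29, which has 2 distinct prime factors.

2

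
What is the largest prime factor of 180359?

180359 = 41 · 4399
4399 = 53 · 83
83 is prime.
So 180359 = 41 · 53 · 83; the largest prime factor is 83.

83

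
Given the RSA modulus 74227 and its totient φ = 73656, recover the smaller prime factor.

φ(n) = (p−1)(q−1) = n − (p+q) + 1, so p + q = 74227 − 73656 + 1 = 572.
p and q are the roots of t² − 572t + 74227 = 0.
Discriminant: 572² − 4·74227 = 327184 − 296908 = 30276; √30276 = 174.
q = (572 − 174)/2 = 199, p = (572 + 174)/2 = 373.
Check: 199 · 373 = 74227.

199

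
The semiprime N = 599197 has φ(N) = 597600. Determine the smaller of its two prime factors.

601

φ(n) = (p−1)(q−1) = n − (p+q) + 1, so p + q = 599197 − 597600 + 1 = 1598.
p and q are the roots of t² − 1598t + 599197 = 0.
Discriminant: 1598² − 4·599197 = 2553604 − 2396788 = 156816; √156816 = 396.
q = (1598 − 396)/2 = 601, p = (1598 + 396)/2 = 997.
Check: 601 · 997 = 599197.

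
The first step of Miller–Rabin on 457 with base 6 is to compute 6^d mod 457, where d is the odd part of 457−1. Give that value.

457 − 1 = 456 = 2^3 · 57, so d = 57.
6^1 ≡ 6 (mod 457)
6^2 ≡ 6^2 = 36 ≡ 36 (mod 457)
6^4 ≡ 36^2 = 1296 ≡ 382 (mod 457)
6^8 ≡ 382^2 = 145924 ≡ 141 (mod 457)
6^16 ≡ 141^2 = 19881 ≡ 230 (mod 457)
6^32 ≡ 230^2 = 52900 ≡ 345 (mod 457)
57 = 32 + 16 + 8 + 1 in binary powers of 2.
So 6^57 ≡ 345 · 230 · 141 · 6 ≡ 456 (mod 457).
Since 6^d ≡ 456 (mod 457), base 6 does not prove 457 composite.

456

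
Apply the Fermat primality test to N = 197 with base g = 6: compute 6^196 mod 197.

6^1 ≡ 6 (mod 197)
6^2 ≡ 6^2 = 36 ≡ 36 (mod 197)
6^4 ≡ 36^2 = 1296 ≡ 114 (mod 197)
6^8 ≡ 114^2 = 12996 ≡ 191 (mod 197)
6^16 ≡ 191^2 = 36481 ≡ 36 (mod 197)
6^32 ≡ 36^2 = 1296 ≡ 114 (mod 197)
6^64 ≡ 114^2 = 12996 ≡ 191 (mod 197)
6^128 ≡ 191^2 = 36481 ≡ 36 (mod 197)
196 = 128 + 64 + 4 in binary powers of 2.
So 6^196 ≡ 36 · 191 · 114 ≡ 1 (mod 197).
Since the result is 1, base 6 gives no evidence that 197 is composite.

1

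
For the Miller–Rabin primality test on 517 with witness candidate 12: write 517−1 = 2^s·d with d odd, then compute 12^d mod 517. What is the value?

166

517 − 1 = 516 = 2^2 · 129, so d = 129.
12^1 ≡ 12 (mod 517)
12^2 ≡ 12^2 = 144 ≡ 144 (mod 517)
12^4 ≡ 144^2 = 20736 ≡ 56 (mod 517)
12^8 ≡ 56^2 = 3136 ≡ 34 (mod 517)
12^16 ≡ 34^2 = 1156 ≡ 122 (mod 517)
12^32 ≡ 122^2 = 14884 ≡ 408 (mod 517)
12^64 ≡ 408^2 = 166464 ≡ 507 (mod 517)
12^128 ≡ 507^2 = 257049 ≡ 100 (mod 517)
129 = 128 + 1 in binary powers of 2.
So 12^129 ≡ 100 · 12 ≡ 166 (mod 517).
Squaring chain: 166 → 155; never reaches −1, so base 12 is a Miller–Rabin witness that 517 is composite.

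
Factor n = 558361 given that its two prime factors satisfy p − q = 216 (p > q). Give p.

863

Since p = q + 216, we have 558361 = q(q + 216), so q² + 216q − 558361 = 0.
Discriminant: 216² + 4·558361 = 46656 + 2233444 = 2280100; √2280100 = 1510.
q = (−216 + 1510)/2 = 647, and p = q + 216 = 863.
Check: 647 · 863 = 558361.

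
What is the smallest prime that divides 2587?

2587 is odd.
Digit sum 22, not divisible by 3.
Ends in 7: not divisible by 5.
7: 2587 = 7·369 + 4
11: 2587 = 11·235 + 2
13: 2587 = 13·199

13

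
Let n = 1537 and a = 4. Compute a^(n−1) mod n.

4^1 ≡ 4 (mod 1537)
4^2 ≡ 4^2 = 16 ≡ 16 (mod 1537)
4^4 ≡ 16^2 = 256 ≡ 256 (mod 1537)
4^8 ≡ 256^2 = 65536 ≡ 982 (mod 1537)
4^16 ≡ 982^2 = 964324 ≡ 625 (mod 1537)
4^32 ≡ 625^2 = 390625 ≡ 227 (mod 1537)
4^64 ≡ 227^2 = 51529 ≡ 808 (mod 1537)
4^128 ≡ 808^2 = 652864 ≡ 1176 (mod 1537)
4^256 ≡ 1176^2 = 1382976 ≡ 1213 (mod 1537)
4^512 ≡ 1213^2 = 1471369 ≡ 460 (mod 1537)
4^1024 ≡ 460^2 = 211600 ≡ 1031 (mod 1537)
1536 = 1024 + 512 in binary powers of 2.
So 4^1536 ≡ 1031 · 460 ≡ 864 (mod 1537).
Since 864 ≠ 1, base 4 is a Fermat witness: 1537 is composite.

864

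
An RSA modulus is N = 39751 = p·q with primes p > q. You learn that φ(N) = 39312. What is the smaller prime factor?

φ(n) = (p−1)(q−1) = n − (p+q) + 1, so p + q = 39751 − 39312 + 1 = 440.
p and q are the roots of t² − 440t + 39751 = 0.
Discriminant: 440² − 4·39751 = 193600 − 159004 = 34596; √34596 = 186.
q = (440 − 186)/2 = 127, p = (440 + 186)/2 = 313.
Check: 127 · 313 = 39751.

127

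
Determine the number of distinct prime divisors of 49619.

2

49619 = 29^2 · 59
49619 = 29^2 · 59, which has 2 distinct prime factors.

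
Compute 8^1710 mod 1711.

8^1 ≡ 8 (mod 1711)
8^2 ≡ 8^2 = 64 ≡ 64 (mod 1711)
8^4 ≡ 64^2 = 4096 ≡ 674 (mod 1711)
8^8 ≡ 674^2 = 454276 ≡ 861 (mod 1711)
8^16 ≡ 861^2 = 741321 ≡ 458 (mod 1711)
8^32 ≡ 458^2 = 209764 ≡ 1022 (mod 1711)
8^64 ≡ 1022^2 = 1044484 ≡ 774 (mod 1711)
8^128 ≡ 774^2 = 599076 ≡ 226 (mod 1711)
8^256 ≡ 226^2 = 51076 ≡ 1457 (mod 1711)
8^512 ≡ 1457^2 = 2122849 ≡ 1209 (mod 1711)
8^1024 ≡ 1209^2 = 1461681 ≡ 487 (mod 1711)
1710 = 1024 + 512 + 128 + 32 + 8 + 4 + 2 in binary powers of 2.
So 8^1710 ≡ 487 · 1209 · 226 · 1022 · 861 · 674 · 64 ≡ 789 (mod 1711).
Since 789 ≠ 1, base 8 is a Fermat witness: 1711 is composite.

789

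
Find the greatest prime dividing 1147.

1147 = 31 · 37
37 is prime.
So 1147 = 31 · 37; the largest prime factor is 37.

37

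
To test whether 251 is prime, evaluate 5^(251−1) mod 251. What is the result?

1

5^1 ≡ 5 (mod 251)
5^2 ≡ 5^2 = 25 ≡ 25 (mod 251)
5^4 ≡ 25^2 = 625 ≡ 123 (mod 251)
5^8 ≡ 123^2 = 15129 ≡ 69 (mod 251)
5^16 ≡ 69^2 = 4761 ≡ 243 (mod 251)
5^32 ≡ 243^2 = 59049 ≡ 64 (mod 251)
5^64 ≡ 64^2 = 4096 ≡ 80 (mod 251)
5^128 ≡ 80^2 = 6400 ≡ 125 (mod 251)
250 = 128 + 64 + 32 + 16 + 8 + 2 in binary powers of 2.
So 5^250 ≡ 125 · 80 · 64 · 243 · 69 · 25 ≡ 1 (mod 251).
Since the result is 1, base 5 gives no evidence that 251 is composite.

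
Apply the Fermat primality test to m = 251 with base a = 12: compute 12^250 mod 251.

12^1 ≡ 12 (mod 251)
12^2 ≡ 12^2 = 144 ≡ 144 (mod 251)
12^4 ≡ 144^2 = 20736 ≡ 154 (mod 251)
12^8 ≡ 154^2 = 23716 ≡ 122 (mod 251)
12^16 ≡ 122^2 = 14884 ≡ 75 (mod 251)
12^32 ≡ 75^2 = 5625 ≡ 103 (mod 251)
12^64 ≡ 103^2 = 10609 ≡ 67 (mod 251)
12^128 ≡ 67^2 = 4489 ≡ 222 (mod 251)
250 = 128 + 64 + 32 + 16 + 8 + 2 in binary powers of 2.
So 12^250 ≡ 222 · 67 · 103 · 75 · 122 · 144 ≡ 1 (mod 251).
Since the result is 1, base 12 gives no evidence that 251 is composite.

1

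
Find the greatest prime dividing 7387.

89

7387 = 83 · 89
89 is prime.
So 7387 = 83 · 89; the largest prime factor is 89.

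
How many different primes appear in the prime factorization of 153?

153 = 3^2 · 17
153 = 3^2 · 17, which has 2 distinct prime factors.

2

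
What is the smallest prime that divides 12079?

12079 is odd.
Digit sum 19, not divisible by 3.
Ends in 9: not divisible by 5.
7: 12079 = 7·1725 + 4
11: 12079 = 11·1098 + 1
13: 12079 = 13·929 + 2
17: 12079 = 17·710 + 9
19: 12079 = 19·635 + 14
23: 12079 = 23·525 + 4
29: 12079 = 29·416 + 15
31: 12079 = 31·389 + 20
37: 12079 = 37·326 + 17
41: 12079 = 41·294 + 25
43: 12079 = 43·280 + 39
47: 12079 = 47·257

47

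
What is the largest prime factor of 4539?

89

4539 = 3 · 1513
1513 = 17 · 89
89 is prime.
So 4539 = 3 · 17 · 89; the largest prime factor is 89.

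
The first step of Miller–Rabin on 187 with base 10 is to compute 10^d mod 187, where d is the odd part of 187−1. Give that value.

164

187 − 1 = 186 = 2^1 · 93, so d = 93.
10^1 ≡ 10 (mod 187)
10^2 ≡ 10^2 = 100 ≡ 100 (mod 187)
10^4 ≡ 100^2 = 10000 ≡ 89 (mod 187)
10^8 ≡ 89^2 = 7921 ≡ 67 (mod 187)
10^16 ≡ 67^2 = 4489 ≡ 1 (mod 187)
10^32 ≡ 1^2 = 1 ≡ 1 (mod 187)
10^64 ≡ 1^2 = 1 ≡ 1 (mod 187)
93 = 64 + 16 + 8 + 4 + 1 in binary powers of 2.
So 10^93 ≡ 1 · 1 · 67 · 89 · 10 ≡ 164 (mod 187).
Squaring chain: 164; never reaches −1, so base 10 is a Miller–Rabin witness that 187 is composite.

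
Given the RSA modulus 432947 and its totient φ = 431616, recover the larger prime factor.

φ(n) = (p−1)(q−1) = n − (p+q) + 1, so p + q = 432947 − 431616 + 1 = 1332.
p and q are the roots of t² − 1332t + 432947 = 0.
Discriminant: 1332² − 4·432947 = 1774224 − 1731788 = 42436; √42436 = 206.
q = (1332 − 206)/2 = 563, p = (1332 + 206)/2 = 769.
Check: 563 · 769 = 432947.

769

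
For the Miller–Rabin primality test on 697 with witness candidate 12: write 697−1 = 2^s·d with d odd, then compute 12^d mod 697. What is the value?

697 − 1 = 696 = 2^3 · 87, so d = 87.
12^1 ≡ 12 (mod 697)
12^2 ≡ 12^2 = 144 ≡ 144 (mod 697)
12^4 ≡ 144^2 = 20736 ≡ 523 (mod 697)
12^8 ≡ 523^2 = 273529 ≡ 305 (mod 697)
12^16 ≡ 305^2 = 93025 ≡ 324 (mod 697)
12^32 ≡ 324^2 = 104976 ≡ 426 (mod 697)
12^64 ≡ 426^2 = 181476 ≡ 256 (mod 697)
87 = 64 + 16 + 4 + 2 + 1 in binary powers of 2.
So 12^87 ≡ 256 · 324 · 523 · 144 · 12 ≡ 432 (mod 697).
Squaring chain: 432 → 525 → 310; never reaches −1, so base 12 is a Miller–Rabin witness that 697 is composite.

432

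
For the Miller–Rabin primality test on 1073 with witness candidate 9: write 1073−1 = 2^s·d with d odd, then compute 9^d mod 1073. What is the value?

1073 − 1 = 1072 = 2^4 · 67, so d = 67.
9^1 ≡ 9 (mod 1073)
9^2 ≡ 9^2 = 81 ≡ 81 (mod 1073)
9^4 ≡ 81^2 = 6561 ≡ 123 (mod 1073)
9^8 ≡ 123^2 = 15129 ≡ 107 (mod 1073)
9^16 ≡ 107^2 = 11449 ≡ 719 (mod 1073)
9^32 ≡ 719^2 = 516961 ≡ 848 (mod 1073)
9^64 ≡ 848^2 = 719104 ≡ 194 (mod 1073)
67 = 64 + 2 + 1 in binary powers of 2.
So 9^67 ≡ 194 · 81 · 9 ≡ 863 (mod 1073).
Squaring chain: 863 → 107 → 719 → 848; never reaches −1, so base 9 is a Miller–Rabin witness that 1073 is composite.

863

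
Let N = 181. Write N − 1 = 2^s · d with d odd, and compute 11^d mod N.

180

181 − 1 = 180 = 2^2 · 45, so d = 45.
11^1 ≡ 11 (mod 181)
11^2 ≡ 11^2 = 121 ≡ 121 (mod 181)
11^4 ≡ 121^2 = 14641 ≡ 161 (mod 181)
11^8 ≡ 161^2 = 25921 ≡ 38 (mod 181)
11^16 ≡ 38^2 = 1444 ≡ 177 (mod 181)
11^32 ≡ 177^2 = 31329 ≡ 16 (mod 181)
45 = 32 + 8 + 4 + 1 in binary powers of 2.
So 11^45 ≡ 16 · 38 · 161 · 11 ≡ 180 (mod 181).
Since 11^d ≡ 180 (mod 181), base 11 does not prove 181 composite.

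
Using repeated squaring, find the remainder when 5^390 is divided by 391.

5^1 ≡ 5 (mod 391)
5^2 ≡ 5^2 = 25 ≡ 25 (mod 391)
5^4 ≡ 25^2 = 625 ≡ 234 (mod 391)
5^8 ≡ 234^2 = 54756 ≡ 16 (mod 391)
5^16 ≡ 16^2 = 256 ≡ 256 (mod 391)
5^32 ≡ 256^2 = 65536 ≡ 239 (mod 391)
5^64 ≡ 239^2 = 57121 ≡ 35 (mod 391)
5^128 ≡ 35^2 = 1225 ≡ 52 (mod 391)
5^256 ≡ 52^2 = 2704 ≡ 358 (mod 391)
390 = 256 + 128 + 4 + 2 in binary powers of 2.
So 5^390 ≡ 358 · 52 · 234 · 25 ≡ 325 (mod 391).
Since 325 ≠ 1, base 5 is a Fermat witness: 391 is composite.

325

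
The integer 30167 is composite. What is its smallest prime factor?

97

30167 is odd.
Digit sum 17, not divisible by 3.
Ends in 7: not divisible by 5.
7: 30167 = 7·4309 + 4
11: 30167 = 11·2742 + 5
13: 30167 = 13·2320 + 7
17: 30167 = 17·1774 + 9
19: 30167 = 19·1587 + 14
23: 30167 = 23·1311 + 14
29: 30167 = 29·1040 + 7
31: 30167 = 31·973 + 4
37: 30167 = 37·815 + 12
41: 30167 = 41·735 + 32
43: 30167 = 43·701 + 24
47: 30167 = 47·641 + 40
53: 30167 = 53·569 + 10
59: 30167 = 59·511 + 18
61: 30167 = 61·494 + 33
67: 30167 = 67·450 + 17
71: 30167 = 71·424 + 63
73: 30167 = 73·413 + 18
79: 30167 = 79·381 + 68
83: 30167 = 83·363 + 38
89: 30167 = 89·338 + 85
97: 30167 = 97·311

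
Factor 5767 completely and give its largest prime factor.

79

5767 = 73 · 79
79 is prime.
So 5767 = 73 · 79; the largest prime factor is 79.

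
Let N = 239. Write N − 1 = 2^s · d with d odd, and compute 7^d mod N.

238

239 − 1 = 238 = 2^1 · 119, so d = 119.
7^1 ≡ 7 (mod 239)
7^2 ≡ 7^2 = 49 ≡ 49 (mod 239)
7^4 ≡ 49^2 = 2401 ≡ 11 (mod 239)
7^8 ≡ 11^2 = 121 ≡ 121 (mod 239)
7^16 ≡ 121^2 = 14641 ≡ 62 (mod 239)
7^32 ≡ 62^2 = 3844 ≡ 20 (mod 239)
7^64 ≡ 20^2 = 400 ≡ 161 (mod 239)
119 = 64 + 32 + 16 + 4 + 2 + 1 in binary powers of 2.
So 7^119 ≡ 161 · 20 · 62 · 11 · 49 · 7 ≡ 238 (mod 239).
Since 7^d ≡ 238 (mod 239), base 7 does not prove 239 composite.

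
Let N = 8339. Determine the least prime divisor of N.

8339 is odd.
Digit sum 23, not divisible by 3.
Ends in 9: not divisible by 5.
7: 8339 = 7·1191 + 2
11: 8339 = 11·758 + 1
13: 8339 = 13·641 + 6
17: 8339 = 17·490 + 9
19: 8339 = 19·438 + 17
23: 8339 = 23·362 + 13
29: 8339 = 29·287 + 16
31: 8339 = 31·269

31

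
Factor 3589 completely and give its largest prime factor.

3589 = 37 · 97
97 is prime.
So 3589 = 37 · 97; the largest prime factor is 97.

97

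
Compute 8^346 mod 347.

1

8^1 ≡ 8 (mod 347)
8^2 ≡ 8^2 = 64 ≡ 64 (mod 347)
8^4 ≡ 64^2 = 4096 ≡ 279 (mod 347)
8^8 ≡ 279^2 = 77841 ≡ 113 (mod 347)
8^16 ≡ 113^2 = 12769 ≡ 277 (mod 347)
8^32 ≡ 277^2 = 76729 ≡ 42 (mod 347)
8^64 ≡ 42^2 = 1764 ≡ 29 (mod 347)
8^128 ≡ 29^2 = 841 ≡ 147 (mod 347)
8^256 ≡ 147^2 = 21609 ≡ 95 (mod 347)
346 = 256 + 64 + 16 + 8 + 2 in binary powers of 2.
So 8^346 ≡ 95 · 29 · 277 · 113 · 64 ≡ 1 (mod 347).
Since the result is 1, base 8 gives no evidence that 347 is composite.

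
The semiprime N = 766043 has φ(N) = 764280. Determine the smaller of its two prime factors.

φ(n) = (p−1)(q−1) = n − (p+q) + 1, so p + q = 766043 − 764280 + 1 = 1764.
p and q are the roots of t² − 1764t + 766043 = 0.
Discriminant: 1764² − 4·766043 = 3111696 − 3064172 = 47524; √47524 = 218.
q = (1764 − 218)/2 = 773, p = (1764 + 218)/2 = 991.
Check: 773 · 991 = 766043.

773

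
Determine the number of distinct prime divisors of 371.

371 = 7 · 53
371 = 7 · 53, which has 2 distinct prime factors.

2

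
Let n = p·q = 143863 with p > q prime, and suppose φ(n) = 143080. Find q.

φ(n) = (p−1)(q−1) = n − (p+q) + 1, so p + q = 143863 − 143080 + 1 = 784.
p and q are the roots of t² − 784t + 143863 = 0.
Discriminant: 784² − 4·143863 = 614656 − 575452 = 39204; √39204 = 198.
q = (784 − 198)/2 = 293, p = (784 + 198)/2 = 491.
Check: 293 · 491 = 143863.

293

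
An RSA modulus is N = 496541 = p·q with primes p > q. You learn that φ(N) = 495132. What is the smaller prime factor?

683

φ(n) = (p−1)(q−1) = n − (p+q) + 1, so p + q = 496541 − 495132 + 1 = 1410.
p and q are the roots of t² − 1410t + 496541 = 0.
Discriminant: 1410² − 4·496541 = 1988100 − 1986164 = 1936; √1936 = 44.
q = (1410 − 44)/2 = 683, p = (1410 + 44)/2 = 727.
Check: 683 · 727 = 496541.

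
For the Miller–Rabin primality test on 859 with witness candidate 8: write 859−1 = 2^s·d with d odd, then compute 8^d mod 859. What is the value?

859 − 1 = 858 = 2^1 · 429, so d = 429.
8^1 ≡ 8 (mod 859)
8^2 ≡ 8^2 = 64 ≡ 64 (mod 859)
8^4 ≡ 64^2 = 4096 ≡ 660 (mod 859)
8^8 ≡ 660^2 = 435600 ≡ 87 (mod 859)
8^16 ≡ 87^2 = 7569 ≡ 697 (mod 859)
8^32 ≡ 697^2 = 485809 ≡ 474 (mod 859)
8^64 ≡ 474^2 = 224676 ≡ 477 (mod 859)
8^128 ≡ 477^2 = 227529 ≡ 753 (mod 859)
8^256 ≡ 753^2 = 567009 ≡ 69 (mod 859)
429 = 256 + 128 + 32 + 8 + 4 + 1 in binary powers of 2.
So 8^429 ≡ 69 · 753 · 474 · 87 · 660 · 8 ≡ 858 (mod 859).
Since 8^d ≡ 858 (mod 859), base 8 does not prove 859 composite.

858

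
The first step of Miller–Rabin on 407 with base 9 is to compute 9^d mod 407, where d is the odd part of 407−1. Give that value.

256

407 − 1 = 406 = 2^1 · 203, so d = 203.
9^1 ≡ 9 (mod 407)
9^2 ≡ 9^2 = 81 ≡ 81 (mod 407)
9^4 ≡ 81^2 = 6561 ≡ 49 (mod 407)
9^8 ≡ 49^2 = 2401 ≡ 366 (mod 407)
9^16 ≡ 366^2 = 133956 ≡ 53 (mod 407)
9^32 ≡ 53^2 = 2809 ≡ 367 (mod 407)
9^64 ≡ 367^2 = 134689 ≡ 379 (mod 407)
9^128 ≡ 379^2 = 143641 ≡ 377 (mod 407)
203 = 128 + 64 + 8 + 2 + 1 in binary powers of 2.
So 9^203 ≡ 377 · 379 · 366 · 81 · 9 ≡ 256 (mod 407).
Squaring chain: 256; never reaches −1, so base 9 is a Miller–Rabin witness that 407 is composite.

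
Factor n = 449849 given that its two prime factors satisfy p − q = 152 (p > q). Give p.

Since p = q + 152, we have 449849 = q(q + 152), so q² + 152q − 449849 = 0.
Discriminant: 152² + 4·449849 = 23104 + 1799396 = 1822500; √1822500 = 1350.
q = (−152 + 1350)/2 = 599, and p = q + 152 = 751.
Check: 599 · 751 = 449849.

751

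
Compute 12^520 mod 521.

12^1 ≡ 12 (mod 521)
12^2 ≡ 12^2 = 144 ≡ 144 (mod 521)
12^4 ≡ 144^2 = 20736 ≡ 417 (mod 521)
12^8 ≡ 417^2 = 173889 ≡ 396 (mod 521)
12^16 ≡ 396^2 = 156816 ≡ 516 (mod 521)
12^32 ≡ 516^2 = 266256 ≡ 25 (mod 521)
12^64 ≡ 25^2 = 625 ≡ 104 (mod 521)
12^128 ≡ 104^2 = 10816 ≡ 396 (mod 521)
12^256 ≡ 396^2 = 156816 ≡ 516 (mod 521)
12^512 ≡ 516^2 = 266256 ≡ 25 (mod 521)
520 = 512 + 8 in binary powers of 2.
So 12^520 ≡ 25 · 396 ≡ 1 (mod 521).
Since the result is 1, base 12 gives no evidence that 521 is composite.

1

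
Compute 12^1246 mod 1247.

608

12^1 ≡ 12 (mod 1247)
12^2 ≡ 12^2 = 144 ≡ 144 (mod 1247)
12^4 ≡ 144^2 = 20736 ≡ 784 (mod 1247)
12^8 ≡ 784^2 = 614656 ≡ 1132 (mod 1247)
12^16 ≡ 1132^2 = 1281424 ≡ 755 (mod 1247)
12^32 ≡ 755^2 = 570025 ≡ 146 (mod 1247)
12^64 ≡ 146^2 = 21316 ≡ 117 (mod 1247)
12^128 ≡ 117^2 = 13689 ≡ 1219 (mod 1247)
12^256 ≡ 1219^2 = 1485961 ≡ 784 (mod 1247)
12^512 ≡ 784^2 = 614656 ≡ 1132 (mod 1247)
12^1024 ≡ 1132^2 = 1281424 ≡ 755 (mod 1247)
1246 = 1024 + 128 + 64 + 16 + 8 + 4 + 2 in binary powers of 2.
So 12^1246 ≡ 755 · 1219 · 117 · 755 · 1132 · 784 · 144 ≡ 608 (mod 1247).
Since 608 ≠ 1, base 12 is a Fermat witness: 1247 is composite.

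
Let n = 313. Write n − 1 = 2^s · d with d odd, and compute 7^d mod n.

313 − 1 = 312 = 2^3 · 39, so d = 39.
7^1 ≡ 7 (mod 313)
7^2 ≡ 7^2 = 49 ≡ 49 (mod 313)
7^4 ≡ 49^2 = 2401 ≡ 210 (mod 313)
7^8 ≡ 210^2 = 44100 ≡ 280 (mod 313)
7^16 ≡ 280^2 = 78400 ≡ 150 (mod 313)
7^32 ≡ 150^2 = 22500 ≡ 277 (mod 313)
39 = 32 + 4 + 2 + 1 in binary powers of 2.
So 7^39 ≡ 277 · 210 · 49 · 7 ≡ 125 (mod 313).
Squaring chain: 125 → 288 → 312; reaches −1, so base 7 does not prove 313 composite.

125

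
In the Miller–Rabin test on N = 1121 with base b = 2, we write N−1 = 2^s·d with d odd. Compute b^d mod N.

998

1121 − 1 = 1120 = 2^5 · 35, so d = 35.
2^1 ≡ 2 (mod 1121)
2^2 ≡ 2^2 = 4 ≡ 4 (mod 1121)
2^4 ≡ 4^2 = 16 ≡ 16 (mod 1121)
2^8 ≡ 16^2 = 256 ≡ 256 (mod 1121)
2^16 ≡ 256^2 = 65536 ≡ 518 (mod 1121)
2^32 ≡ 518^2 = 268324 ≡ 405 (mod 1121)
35 = 32 + 2 + 1 in binary powers of 2.
So 2^35 ≡ 405 · 4 · 2 ≡ 998 (mod 1121).
Squaring chain: 998 → 556 → 861 → 340 → 137; never reaches −1, so base 2 is a Miller–Rabin witness that 1121 is composite.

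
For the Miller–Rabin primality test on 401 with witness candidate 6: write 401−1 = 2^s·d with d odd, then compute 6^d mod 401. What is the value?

401 − 1 = 400 = 2^4 · 25, so d = 25.
6^1 ≡ 6 (mod 401)
6^2 ≡ 6^2 = 36 ≡ 36 (mod 401)
6^4 ≡ 36^2 = 1296 ≡ 93 (mod 401)
6^8 ≡ 93^2 = 8649 ≡ 228 (mod 401)
6^16 ≡ 228^2 = 51984 ≡ 255 (mod 401)
25 = 16 + 8 + 1 in binary powers of 2.
So 6^25 ≡ 255 · 228 · 6 ≡ 371 (mod 401).
Squaring chain: 371 → 98 → 381 → 400; reaches −1, so base 6 does not prove 401 composite.

371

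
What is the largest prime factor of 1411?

83

1411 = 17 · 83
83 is prime.
So 1411 = 17 · 83; the largest prime factor is 83.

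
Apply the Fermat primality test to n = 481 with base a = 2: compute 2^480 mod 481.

2^1 ≡ 2 (mod 481)
2^2 ≡ 2^2 = 4 ≡ 4 (mod 481)
2^4 ≡ 4^2 = 16 ≡ 16 (mod 481)
2^8 ≡ 16^2 = 256 ≡ 256 (mod 481)
2^16 ≡ 256^2 = 65536 ≡ 120 (mod 481)
2^32 ≡ 120^2 = 14400 ≡ 451 (mod 481)
2^64 ≡ 451^2 = 203401 ≡ 419 (mod 481)
2^128 ≡ 419^2 = 175561 ≡ 477 (mod 481)
2^256 ≡ 477^2 = 227529 ≡ 16 (mod 481)
480 = 256 + 128 + 64 + 32 in binary powers of 2.
So 2^480 ≡ 16 · 477 · 419 · 451 ≡ 248 (mod 481).
Since 248 ≠ 1, base 2 is a Fermat witness: 481 is composite.

248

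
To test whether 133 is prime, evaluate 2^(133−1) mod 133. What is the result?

64

2^1 ≡ 2 (mod 133)
2^2 ≡ 2^2 = 4 ≡ 4 (mod 133)
2^4 ≡ 4^2 = 16 ≡ 16 (mod 133)
2^8 ≡ 16^2 = 256 ≡ 123 (mod 133)
2^16 ≡ 123^2 = 15129 ≡ 100 (mod 133)
2^32 ≡ 100^2 = 10000 ≡ 25 (mod 133)
2^64 ≡ 25^2 = 625 ≡ 93 (mod 133)
2^128 ≡ 93^2 = 8649 ≡ 4 (mod 133)
132 = 128 + 4 in binary powers of 2.
So 2^132 ≡ 4 · 16 ≡ 64 (mod 133).
Since 64 ≠ 1, base 2 is a Fermat witness: 133 is composite.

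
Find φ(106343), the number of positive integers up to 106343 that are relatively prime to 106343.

Factor: 106343 = 19 · 29 · 193.
φ(106343) = (19−1) · (29−1) · (193−1) = 18 · 28 · 192 = 96768.

96768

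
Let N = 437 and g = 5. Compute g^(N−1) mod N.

5^1 ≡ 5 (mod 437)
5^2 ≡ 5^2 = 25 ≡ 25 (mod 437)
5^4 ≡ 25^2 = 625 ≡ 188 (mod 437)
5^8 ≡ 188^2 = 35344 ≡ 384 (mod 437)
5^16 ≡ 384^2 = 147456 ≡ 187 (mod 437)
5^32 ≡ 187^2 = 34969 ≡ 9 (mod 437)
5^64 ≡ 9^2 = 81 ≡ 81 (mod 437)
5^128 ≡ 81^2 = 6561 ≡ 6 (mod 437)
5^256 ≡ 6^2 = 36 ≡ 36 (mod 437)
436 = 256 + 128 + 32 + 16 + 4 in binary powers of 2.
So 5^436 ≡ 36 · 6 · 9 · 187 · 188 ≡ 397 (mod 437).
Since 397 ≠ 1, base 5 is a Fermat witness: 437 is composite.

397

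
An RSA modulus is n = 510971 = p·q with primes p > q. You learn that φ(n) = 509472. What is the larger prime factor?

977

φ(n) = (p−1)(q−1) = n − (p+q) + 1, so p + q = 510971 − 509472 + 1 = 1500.
p and q are the roots of t² − 1500t + 510971 = 0.
Discriminant: 1500² − 4·510971 = 2250000 − 2043884 = 206116; √206116 = 454.
q = (1500 − 454)/2 = 523, p = (1500 + 454)/2 = 977.
Check: 523 · 977 = 510971.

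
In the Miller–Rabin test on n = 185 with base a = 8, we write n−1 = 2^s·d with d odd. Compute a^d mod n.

162

185 − 1 = 184 = 2^3 · 23, so d = 23.
8^1 ≡ 8 (mod 185)
8^2 ≡ 8^2 = 64 ≡ 64 (mod 185)
8^4 ≡ 64^2 = 4096 ≡ 26 (mod 185)
8^8 ≡ 26^2 = 676 ≡ 121 (mod 185)
8^16 ≡ 121^2 = 14641 ≡ 26 (mod 185)
23 = 16 + 4 + 2 + 1 in binary powers of 2.
So 8^23 ≡ 26 · 26 · 64 · 8 ≡ 162 (mod 185).
Squaring chain: 162 → 159 → 121; never reaches −1, so base 8 is a Miller–Rabin witness that 185 is composite.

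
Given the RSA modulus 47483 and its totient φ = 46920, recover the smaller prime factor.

103

φ(n) = (p−1)(q−1) = n − (p+q) + 1, so p + q = 47483 − 46920 + 1 = 564.
p and q are the roots of t² − 564t + 47483 = 0.
Discriminant: 564² − 4·47483 = 318096 − 189932 = 128164; √128164 = 358.
q = (564 − 358)/2 = 103, p = (564 + 358)/2 = 461.
Check: 103 · 461 = 47483.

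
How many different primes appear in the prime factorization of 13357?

13357 = 19^2 · 37
13357 = 19^2 · 37, which has 2 distinct prime factors.

2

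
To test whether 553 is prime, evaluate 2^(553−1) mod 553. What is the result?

64

2^1 ≡ 2 (mod 553)
2^2 ≡ 2^2 = 4 ≡ 4 (mod 553)
2^4 ≡ 4^2 = 16 ≡ 16 (mod 553)
2^8 ≡ 16^2 = 256 ≡ 256 (mod 553)
2^16 ≡ 256^2 = 65536 ≡ 282 (mod 553)
2^32 ≡ 282^2 = 79524 ≡ 445 (mod 553)
2^64 ≡ 445^2 = 198025 ≡ 51 (mod 553)
2^128 ≡ 51^2 = 2601 ≡ 389 (mod 553)
2^256 ≡ 389^2 = 151321 ≡ 352 (mod 553)
2^512 ≡ 352^2 = 123904 ≡ 32 (mod 553)
552 = 512 + 32 + 8 in binary powers of 2.
So 2^552 ≡ 32 · 445 · 256 ≡ 64 (mod 553).
Since 64 ≠ 1, base 2 is a Fermat witness: 553 is composite.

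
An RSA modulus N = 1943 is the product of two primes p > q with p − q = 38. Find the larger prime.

67

Since p = q + 38, we have 1943 = q(q + 38), so q² + 38q − 1943 = 0.
Discriminant: 38² + 4·1943 = 1444 + 7772 = 9216; √9216 = 96.
q = (−38 + 96)/2 = 29, and p = q + 38 = 67.
Check: 29 · 67 = 1943.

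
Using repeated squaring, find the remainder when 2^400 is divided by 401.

2^1 ≡ 2 (mod 401)
2^2 ≡ 2^2 = 4 ≡ 4 (mod 401)
2^4 ≡ 4^2 = 16 ≡ 16 (mod 401)
2^8 ≡ 16^2 = 256 ≡ 256 (mod 401)
2^16 ≡ 256^2 = 65536 ≡ 173 (mod 401)
2^32 ≡ 173^2 = 29929 ≡ 255 (mod 401)
2^64 ≡ 255^2 = 65025 ≡ 63 (mod 401)
2^128 ≡ 63^2 = 3969 ≡ 360 (mod 401)
2^256 ≡ 360^2 = 129600 ≡ 77 (mod 401)
400 = 256 + 128 + 16 in binary powers of 2.
So 2^400 ≡ 77 · 360 · 173 ≡ 1 (mod 401).
Since the result is 1, base 2 gives no evidence that 401 is composite.

1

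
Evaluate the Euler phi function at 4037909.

Factor: 4037909 = 103 · 197 · 199.
φ(4037909) = (103−1) · (197−1) · (199−1) = 102 · 196 · 198 = 3958416.

3958416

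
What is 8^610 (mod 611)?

155

8^1 ≡ 8 (mod 611)
8^2 ≡ 8^2 = 64 ≡ 64 (mod 611)
8^4 ≡ 64^2 = 4096 ≡ 430 (mod 611)
8^8 ≡ 430^2 = 184900 ≡ 378 (mod 611)
8^16 ≡ 378^2 = 142884 ≡ 521 (mod 611)
8^32 ≡ 521^2 = 271441 ≡ 157 (mod 611)
8^64 ≡ 157^2 = 24649 ≡ 209 (mod 611)
8^128 ≡ 209^2 = 43681 ≡ 300 (mod 611)
8^256 ≡ 300^2 = 90000 ≡ 183 (mod 611)
8^512 ≡ 183^2 = 33489 ≡ 495 (mod 611)
610 = 512 + 64 + 32 + 2 in binary powers of 2.
So 8^610 ≡ 495 · 209 · 157 · 64 ≡ 155 (mod 611).
Since 155 ≠ 1, base 8 is a Fermat witness: 611 is composite.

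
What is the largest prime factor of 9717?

79

9717 = 3 · 3239
3239 = 41 · 79
79 is prime.
So 9717 = 3 · 41 · 79; the largest prime factor is 79.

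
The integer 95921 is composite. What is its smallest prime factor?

95921 is odd.
Digit sum 26, not divisible by 3.
Ends in 1: not divisible by 5.
7: 95921 = 7·13703

7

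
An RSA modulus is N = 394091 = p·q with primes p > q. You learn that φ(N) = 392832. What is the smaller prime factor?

577

φ(n) = (p−1)(q−1) = n − (p+q) + 1, so p + q = 394091 − 392832 + 1 = 1260.
p and q are the roots of t² − 1260t + 394091 = 0.
Discriminant: 1260² − 4·394091 = 1587600 − 1576364 = 11236; √11236 = 106.
q = (1260 − 106)/2 = 577, p = (1260 + 106)/2 = 683.
Check: 577 · 683 = 394091.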